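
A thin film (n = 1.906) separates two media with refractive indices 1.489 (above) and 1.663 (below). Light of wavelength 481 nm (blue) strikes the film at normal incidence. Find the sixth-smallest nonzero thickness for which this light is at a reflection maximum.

Ray reflecting at the top interface goes from n = 1.489 toward n = 1.906: a half-wave phase shift.
Ray reflecting at the bottom interface goes from n = 1.906 toward n = 1.663: no phase shift.
Net: one phase inversion between the two reflected rays.
So the condition for constructive reflection is 2 n t = (m + ½) λ.
The sixth-smallest nonzero thickness corresponds to m = 5: t = (m + ½) λ / (2 n) = 5.50 × 481 / (2 × 1.906) = 694 nm.

694 nm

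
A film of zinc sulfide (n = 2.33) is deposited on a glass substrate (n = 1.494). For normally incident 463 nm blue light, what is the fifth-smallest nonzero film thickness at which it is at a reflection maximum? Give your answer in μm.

At the upper boundary (n = 1.0 to n = 2.33) the reflected ray undergoes a half-wave phase shift.
At the lower boundary (n = 2.33 to n = 1.494) the reflected ray undergoes no phase shift.
The two reflections differ by half a wavelength.
For strong reflection here: 2 n t = (m + ½) λ.
The fifth-smallest nonzero thickness corresponds to m = 4: t = (m + ½) λ / (2 n) = 4.50 × 463 / (2 × 2.33) = 447 nm.

0.447 μm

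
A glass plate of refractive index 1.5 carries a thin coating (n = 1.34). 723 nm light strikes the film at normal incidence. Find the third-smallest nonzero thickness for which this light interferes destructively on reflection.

Ray reflecting at the top interface goes from n = 1.0 toward n = 1.34: a half-wave phase shift.
Ray reflecting at the bottom interface goes from n = 1.34 toward n = 1.5: a half-wave phase shift.
Zero or two π shifts → no net half-wave offset.
With no net inversion, destructive interference in reflection requires 2 n t = (m + ½) λ.
The third-smallest nonzero thickness corresponds to m = 2: t = (m + ½) λ / (2 n) = 2.50 × 723 / (2 × 1.34) = 674 nm.

674 nm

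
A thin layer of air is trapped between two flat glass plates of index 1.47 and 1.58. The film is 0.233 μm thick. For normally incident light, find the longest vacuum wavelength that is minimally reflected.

Ray reflecting at the top interface goes from n = 1.47 toward n = 1.0: no phase shift.
At the lower boundary (n = 1.0 to n = 1.58) the reflected ray undergoes a half-wave phase shift.
Exactly one π shift → a net half-wave offset.
With one net inversion, destructive interference in reflection requires 2 n t = m λ.
λ = 2 n t / m. The longest wavelength is m = 1: λ = 2 × 1.0 × 233 / 1.00 = 466 nm.

466 nm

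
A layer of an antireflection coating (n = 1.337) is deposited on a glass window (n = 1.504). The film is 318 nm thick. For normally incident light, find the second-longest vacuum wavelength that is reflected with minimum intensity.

567 nm

At the upper boundary (n = 1.0 to n = 1.337) the reflected ray undergoes a half-wave phase shift.
Ray reflecting at the bottom interface goes from n = 1.337 toward n = 1.504: a half-wave phase shift.
Zero or two π shifts → no net half-wave offset.
For weak reflection here: 2 n t = (m + ½) λ.
λ = 2 n t / (m + ½). The second-longest wavelength is m = 1: λ = 2 × 1.337 × 318 / 1.50 = 567 nm.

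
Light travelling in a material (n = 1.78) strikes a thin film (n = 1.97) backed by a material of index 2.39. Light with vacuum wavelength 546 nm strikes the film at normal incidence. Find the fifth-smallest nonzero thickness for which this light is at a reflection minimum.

624 nm

Ray reflecting at the top interface goes from n = 1.78 toward n = 1.97: a half-wave phase shift.
At the lower boundary (n = 1.97 to n = 2.39) the reflected ray undergoes a half-wave phase shift.
Net: no relative phase inversion (both shifts match).
So the condition for destructive reflection is 2 n t = (m + ½) λ.
The fifth-smallest nonzero thickness corresponds to m = 4: t = (m + ½) λ / (2 n) = 4.50 × 546 / (2 × 1.97) = 624 nm.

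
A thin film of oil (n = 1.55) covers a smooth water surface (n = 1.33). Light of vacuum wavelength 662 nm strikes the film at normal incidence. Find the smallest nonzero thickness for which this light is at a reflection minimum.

214 nm

Top surface (1.0 → 1.55): reflection off a higher-index medium gives a half-wave phase shift.
At the lower boundary (n = 1.55 to n = 1.33) the reflected ray undergoes no phase shift.
The two reflections differ by half a wavelength.
So the condition for destructive reflection is 2 n t = m λ.
The smallest nonzero thickness corresponds to m = 1: t = m λ / (2 n) = 1.00 × 662 / (2 × 1.55) = 214 nm.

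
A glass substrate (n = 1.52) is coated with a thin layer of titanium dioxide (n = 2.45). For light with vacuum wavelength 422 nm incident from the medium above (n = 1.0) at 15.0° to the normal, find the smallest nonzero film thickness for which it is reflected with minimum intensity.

86.6 nm

Ray reflecting at the top interface goes from n = 1.0 toward n = 2.45: a half-wave phase shift.
Ray reflecting at the bottom interface goes from n = 2.45 toward n = 1.52: no phase shift.
The two reflections differ by half a wavelength.
With one net inversion, destructive interference in reflection requires 2 n t cos θ_r = m λ.
Snell's law: 1.0 sin 15.0° = 2.45 sin θ_r → sin θ_r = 0.106, cos θ_r = 0.994.
Minimum nonzero at m = 1: t = λ / (2 n cos θ_r) = 422 / (2 × 2.45 × 0.994) = 86.6 nm.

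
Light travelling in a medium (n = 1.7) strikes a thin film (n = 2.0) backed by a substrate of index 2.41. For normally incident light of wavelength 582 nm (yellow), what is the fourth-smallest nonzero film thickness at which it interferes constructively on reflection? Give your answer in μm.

Ray reflecting at the top interface goes from n = 1.7 toward n = 2.0: a half-wave phase shift.
Bottom surface (2.0 → 2.41): reflection off a higher-index medium gives a half-wave phase shift.
Net: no relative phase inversion (both shifts match).
So the condition for constructive reflection is 2 n t = m λ.
The fourth-smallest nonzero thickness corresponds to m = 4: t = m λ / (2 n) = 4.00 × 582 / (2 × 2.0) = 582 nm.

0.582 μm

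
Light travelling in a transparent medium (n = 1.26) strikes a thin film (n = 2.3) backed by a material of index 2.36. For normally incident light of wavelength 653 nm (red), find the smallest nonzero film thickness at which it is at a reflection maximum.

Top surface (1.26 → 2.3): reflection off a higher-index medium gives a half-wave phase shift.
Ray reflecting at the bottom interface goes from n = 2.3 toward n = 2.36: a half-wave phase shift.
Net: no relative phase inversion (both shifts match).
So the condition for constructive reflection is 2 n t = m λ.
Minimum nonzero at m = 1: t = λ / (2 n) = 653 / (2 × 2.3) = 142 nm.

142 nm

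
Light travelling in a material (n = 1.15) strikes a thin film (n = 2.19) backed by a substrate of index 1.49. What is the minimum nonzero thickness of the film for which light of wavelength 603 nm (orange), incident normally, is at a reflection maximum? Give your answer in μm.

At the upper boundary (n = 1.15 to n = 2.19) the reflected ray undergoes a half-wave phase shift.
Bottom surface (2.19 → 1.49): reflection off a lower-index medium gives no phase shift.
Net: one phase inversion between the two reflected rays.
For maximum reflection here: 2 n t = (m + ½) λ.
Minimum at m = 0: t = λ / (4 n) = 603 / (4 × 2.19) = 68.8 nm.

0.0688 μm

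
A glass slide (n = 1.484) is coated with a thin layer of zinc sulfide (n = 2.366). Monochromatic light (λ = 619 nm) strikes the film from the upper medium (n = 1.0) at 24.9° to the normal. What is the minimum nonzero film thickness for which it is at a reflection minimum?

Ray reflecting at the top interface goes from n = 1.0 toward n = 2.366: a half-wave phase shift.
Bottom surface (2.366 → 1.484): reflection off a lower-index medium gives no phase shift.
Net: one phase inversion between the two reflected rays.
For dark reflection here: 2 n t cos θ_r = m λ.
Snell's law: 1.0 sin 24.9° = 2.366 sin θ_r → sin θ_r = 0.178, cos θ_r = 0.984.
Minimum nonzero at m = 1: t = λ / (2 n cos θ_r) = 619 / (2 × 2.366 × 0.984) = 133 nm.

133 nm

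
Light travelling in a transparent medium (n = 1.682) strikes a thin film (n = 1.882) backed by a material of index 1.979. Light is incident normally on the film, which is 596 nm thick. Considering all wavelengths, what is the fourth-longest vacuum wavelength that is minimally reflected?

641 nm

Top surface (1.682 → 1.882): reflection off a higher-index medium gives a half-wave phase shift.
Ray reflecting at the bottom interface goes from n = 1.882 toward n = 1.979: a half-wave phase shift.
Zero or two π shifts → no net half-wave offset.
For dark reflection here: 2 n t = (m + ½) λ.
λ = 2 n t / (m + ½). The fourth-longest wavelength is m = 3: λ = 2 × 1.882 × 596 / 3.50 = 641 nm.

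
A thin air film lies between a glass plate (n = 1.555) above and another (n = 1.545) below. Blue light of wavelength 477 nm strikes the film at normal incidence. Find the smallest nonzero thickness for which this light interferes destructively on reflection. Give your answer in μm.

0.239 μm

Ray reflecting at the top interface goes from n = 1.555 toward n = 1.0: no phase shift.
Bottom surface (1.0 → 1.545): reflection off a higher-index medium gives a half-wave phase shift.
Exactly one π shift → a net half-wave offset.
So the condition for destructive reflection is 2 n t = m λ.
The smallest nonzero thickness corresponds to m = 1: t = m λ / (2 n) = 1.00 × 477 / (2 × 1.0) = 239 nm.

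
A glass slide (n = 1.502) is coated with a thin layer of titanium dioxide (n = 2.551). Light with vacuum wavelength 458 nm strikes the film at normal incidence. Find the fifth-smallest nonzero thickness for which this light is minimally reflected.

Ray reflecting at the top interface goes from n = 1.0 toward n = 2.551: a half-wave phase shift.
Bottom surface (2.551 → 1.502): reflection off a lower-index medium gives no phase shift.
Exactly one π shift → a net half-wave offset.
With one net inversion, destructive interference in reflection requires 2 n t = m λ.
The fifth-smallest nonzero thickness corresponds to m = 5: t = m λ / (2 n) = 5.00 × 458 / (2 × 2.551) = 449 nm.

449 nm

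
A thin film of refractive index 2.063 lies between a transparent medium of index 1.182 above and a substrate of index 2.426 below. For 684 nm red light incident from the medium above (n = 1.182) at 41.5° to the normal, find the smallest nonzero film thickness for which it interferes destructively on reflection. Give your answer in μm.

0.0896 μm

Ray reflecting at the top interface goes from n = 1.182 toward n = 2.063: a half-wave phase shift.
Bottom surface (2.063 → 2.426): reflection off a higher-index medium gives a half-wave phase shift.
Net: no relative phase inversion (both shifts match).
With no net inversion, destructive interference in reflection requires 2 n t cos θ_r = (m + ½) λ.
Snell's law: 1.182 sin 41.5° = 2.063 sin θ_r → sin θ_r = 0.380, cos θ_r = 0.925.
Minimum at m = 0: t = λ / (4 n cos θ_r) = 684 / (4 × 2.063 × 0.925) = 89.6 nm.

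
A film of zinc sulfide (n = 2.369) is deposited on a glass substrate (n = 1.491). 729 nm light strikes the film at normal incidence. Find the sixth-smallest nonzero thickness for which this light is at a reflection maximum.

846 nm

Ray reflecting at the top interface goes from n = 1.0 toward n = 2.369: a half-wave phase shift.
Bottom surface (2.369 → 1.491): reflection off a lower-index medium gives no phase shift.
Net: one phase inversion between the two reflected rays.
With one net inversion, constructive interference in reflection requires 2 n t = (m + ½) λ.
The sixth-smallest nonzero thickness corresponds to m = 5: t = (m + ½) λ / (2 n) = 5.50 × 729 / (2 × 2.369) = 846 nm.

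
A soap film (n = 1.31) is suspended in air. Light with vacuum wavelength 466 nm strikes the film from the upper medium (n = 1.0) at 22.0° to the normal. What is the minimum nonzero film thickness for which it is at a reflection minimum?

Top surface (1.0 → 1.31): reflection off a higher-index medium gives a half-wave phase shift.
At the lower boundary (n = 1.31 to n = 1.0) the reflected ray undergoes no phase shift.
Net: one phase inversion between the two reflected rays.
With one net inversion, destructive interference in reflection requires 2 n t cos θ_r = m λ.
Snell's law: 1.0 sin 22.0° = 1.31 sin θ_r → sin θ_r = 0.286, cos θ_r = 0.958.
Minimum nonzero at m = 1: t = λ / (2 n cos θ_r) = 466 / (2 × 1.31 × 0.958) = 186 nm.

186 nm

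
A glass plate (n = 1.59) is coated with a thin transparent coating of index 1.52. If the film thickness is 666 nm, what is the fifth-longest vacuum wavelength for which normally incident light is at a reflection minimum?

450 nm

Top surface (1.0 → 1.52): reflection off a higher-index medium gives a half-wave phase shift.
Ray reflecting at the bottom interface goes from n = 1.52 toward n = 1.59: a half-wave phase shift.
The two reflections carry the same phase change, so no net offset.
So the condition for destructive reflection is 2 n t = (m + ½) λ.
λ = 2 n t / (m + ½). The fifth-longest wavelength is m = 4: λ = 2 × 1.52 × 666 / 4.50 = 450 nm.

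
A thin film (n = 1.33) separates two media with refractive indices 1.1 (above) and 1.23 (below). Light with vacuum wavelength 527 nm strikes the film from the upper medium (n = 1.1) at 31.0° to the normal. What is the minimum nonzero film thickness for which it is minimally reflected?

219 nm

Ray reflecting at the top interface goes from n = 1.1 toward n = 1.33: a half-wave phase shift.
At the lower boundary (n = 1.33 to n = 1.23) the reflected ray undergoes no phase shift.
Exactly one π shift → a net half-wave offset.
So the condition for destructive reflection is 2 n t cos θ_r = m λ.
Snell's law: 1.1 sin 31.0° = 1.33 sin θ_r → sin θ_r = 0.426, cos θ_r = 0.905.
Minimum nonzero at m = 1: t = λ / (2 n cos θ_r) = 527 / (2 × 1.33 × 0.905) = 219 nm.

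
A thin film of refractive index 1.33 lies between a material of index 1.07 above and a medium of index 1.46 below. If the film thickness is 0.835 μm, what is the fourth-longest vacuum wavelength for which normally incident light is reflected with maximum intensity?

555 nm

At the upper boundary (n = 1.07 to n = 1.33) the reflected ray undergoes a half-wave phase shift.
Bottom surface (1.33 → 1.46): reflection off a higher-index medium gives a half-wave phase shift.
Zero or two π shifts → no net half-wave offset.
So the condition for constructive reflection is 2 n t = m λ.
λ = 2 n t / m. The fourth-longest wavelength is m = 4: λ = 2 × 1.33 × 835 / 4.00 = 555 nm.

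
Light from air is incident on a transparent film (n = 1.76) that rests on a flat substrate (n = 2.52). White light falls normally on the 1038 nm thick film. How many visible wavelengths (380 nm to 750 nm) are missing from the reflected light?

5

Top surface (1.0 → 1.76): reflection off a higher-index medium gives a half-wave phase shift.
Ray reflecting at the bottom interface goes from n = 1.76 toward n = 2.52: a half-wave phase shift.
Zero or two π shifts → no net half-wave offset.
So the condition for destructive reflection is 2 n t = (m + ½) λ.
λ = 2 n t / (m + ½) = 3654 / (m + ½) nm.
m=4: 812 nm (IR); m=5: 664 nm (visible); m=6: 562 nm (visible); m=7: 487 nm (visible); m=8: 430 nm (visible); m=9: 385 nm (visible); m=10: 348 nm (UV).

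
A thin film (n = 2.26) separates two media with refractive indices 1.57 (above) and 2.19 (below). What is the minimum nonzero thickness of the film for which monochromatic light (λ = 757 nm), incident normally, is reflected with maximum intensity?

83.7 nm

Ray reflecting at the top interface goes from n = 1.57 toward n = 2.26: a half-wave phase shift.
Bottom surface (2.26 → 2.19): reflection off a lower-index medium gives no phase shift.
Net: one phase inversion between the two reflected rays.
With one net inversion, constructive interference in reflection requires 2 n t = (m + ½) λ.
Minimum at m = 0: t = λ / (4 n) = 757 / (4 × 2.26) = 83.7 nm.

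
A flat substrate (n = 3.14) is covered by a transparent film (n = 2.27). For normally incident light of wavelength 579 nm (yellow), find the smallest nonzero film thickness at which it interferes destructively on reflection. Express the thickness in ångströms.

638 Å

Ray reflecting at the top interface goes from n = 1.0 toward n = 2.27: a half-wave phase shift.
Bottom surface (2.27 → 3.14): reflection off a higher-index medium gives a half-wave phase shift.
Zero or two π shifts → no net half-wave offset.
With no net inversion, destructive interference in reflection requires 2 n t = (m + ½) λ.
Minimum at m = 0: t = λ / (4 n) = 579 / (4 × 2.27) = 63.8 nm.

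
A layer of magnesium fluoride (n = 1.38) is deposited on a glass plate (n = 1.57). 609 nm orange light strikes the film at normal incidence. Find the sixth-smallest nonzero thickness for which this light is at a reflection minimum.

1214 nm

Top surface (1.0 → 1.38): reflection off a higher-index medium gives a half-wave phase shift.
Ray reflecting at the bottom interface goes from n = 1.38 toward n = 1.57: a half-wave phase shift.
The two reflections carry the same phase change, so no net offset.
For minimum reflection here: 2 n t = (m + ½) λ.
The sixth-smallest nonzero thickness corresponds to m = 5: t = (m + ½) λ / (2 n) = 5.50 × 609 / (2 × 1.38) = 1214 nm.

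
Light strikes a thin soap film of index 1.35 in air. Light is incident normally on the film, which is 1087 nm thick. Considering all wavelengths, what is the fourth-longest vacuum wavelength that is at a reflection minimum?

734 nm

Ray reflecting at the top interface goes from n = 1.0 toward n = 1.35: a half-wave phase shift.
At the lower boundary (n = 1.35 to n = 1.0) the reflected ray undergoes no phase shift.
Net: one phase inversion between the two reflected rays.
For dark reflection here: 2 n t = m λ.
λ = 2 n t / m. The fourth-longest wavelength is m = 4: λ = 2 × 1.35 × 1087 / 4.00 = 734 nm.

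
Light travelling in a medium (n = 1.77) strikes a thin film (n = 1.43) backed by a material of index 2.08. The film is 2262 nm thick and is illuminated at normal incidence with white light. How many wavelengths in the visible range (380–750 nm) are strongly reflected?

Top surface (1.77 → 1.43): reflection off a lower-index medium gives no phase shift.
Bottom surface (1.43 → 2.08): reflection off a higher-index medium gives a half-wave phase shift.
Net: one phase inversion between the two reflected rays.
So the condition for constructive reflection is 2 n t = (m + ½) λ.
λ = 2 n t / (m + ½) = 6469 / (m + ½) nm.
m=8: 761 nm (IR); m=9: 681 nm (visible); m=10: 616 nm (visible); m=11: 563 nm (visible); m=12: 518 nm (visible); m=13: 479 nm (visible); m=14: 446 nm (visible); m=15: 417 nm (visible); m=16: 392 nm (visible); m=17: 370 nm (UV).

8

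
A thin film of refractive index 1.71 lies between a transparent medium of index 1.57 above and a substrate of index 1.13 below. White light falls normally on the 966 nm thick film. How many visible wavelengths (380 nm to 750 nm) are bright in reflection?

5

Top surface (1.57 → 1.71): reflection off a higher-index medium gives a half-wave phase shift.
Bottom surface (1.71 → 1.13): reflection off a lower-index medium gives no phase shift.
Net: one phase inversion between the two reflected rays.
So the condition for constructive reflection is 2 n t = (m + ½) λ.
λ = 2 n t / (m + ½) = 3304 / (m + ½) nm.
m=3: 944 nm (IR); m=4: 734 nm (visible); m=5: 601 nm (visible); m=6: 508 nm (visible); m=7: 440 nm (visible); m=8: 389 nm (visible); m=9: 348 nm (UV).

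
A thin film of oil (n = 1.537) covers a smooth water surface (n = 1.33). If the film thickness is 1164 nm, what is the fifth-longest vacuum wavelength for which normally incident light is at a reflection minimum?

716 nm

Top surface (1.0 → 1.537): reflection off a higher-index medium gives a half-wave phase shift.
At the lower boundary (n = 1.537 to n = 1.33) the reflected ray undergoes no phase shift.
Exactly one π shift → a net half-wave offset.
With one net inversion, destructive interference in reflection requires 2 n t = m λ.
λ = 2 n t / m. The fifth-longest wavelength is m = 5: λ = 2 × 1.537 × 1164 / 5.00 = 716 nm.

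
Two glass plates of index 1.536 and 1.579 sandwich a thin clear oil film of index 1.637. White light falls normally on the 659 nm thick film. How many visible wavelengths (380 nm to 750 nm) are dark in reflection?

At the upper boundary (n = 1.536 to n = 1.637) the reflected ray undergoes a half-wave phase shift.
Bottom surface (1.637 → 1.579): reflection off a lower-index medium gives no phase shift.
Exactly one π shift → a net half-wave offset.
For dark reflection here: 2 n t = m λ.
λ = 2 n t / m = 2158 / m nm.
m=2: 1079 nm (IR); m=3: 719 nm (visible); m=4: 539 nm (visible); m=5: 432 nm (visible); m=6: 360 nm (UV).

3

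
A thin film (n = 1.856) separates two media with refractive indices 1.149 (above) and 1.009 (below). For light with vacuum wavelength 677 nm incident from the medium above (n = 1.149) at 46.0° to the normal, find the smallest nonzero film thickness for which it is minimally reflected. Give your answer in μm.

At the upper boundary (n = 1.149 to n = 1.856) the reflected ray undergoes a half-wave phase shift.
Ray reflecting at the bottom interface goes from n = 1.856 toward n = 1.009: no phase shift.
Exactly one π shift → a net half-wave offset.
For weak reflection here: 2 n t cos θ_r = m λ.
Snell's law: 1.149 sin 46.0° = 1.856 sin θ_r → sin θ_r = 0.445, cos θ_r = 0.895.
Minimum nonzero at m = 1: t = λ / (2 n cos θ_r) = 677 / (2 × 1.856 × 0.895) = 204 nm.

0.204 μm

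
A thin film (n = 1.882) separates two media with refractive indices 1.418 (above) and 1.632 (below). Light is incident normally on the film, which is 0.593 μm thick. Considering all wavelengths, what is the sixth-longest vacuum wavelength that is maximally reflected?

406 nm

Ray reflecting at the top interface goes from n = 1.418 toward n = 1.882: a half-wave phase shift.
Ray reflecting at the bottom interface goes from n = 1.882 toward n = 1.632: no phase shift.
The two reflections differ by half a wavelength.
For maximum reflection here: 2 n t = (m + ½) λ.
λ = 2 n t / (m + ½). The sixth-longest wavelength is m = 5: λ = 2 × 1.882 × 593 / 5.50 = 406 nm.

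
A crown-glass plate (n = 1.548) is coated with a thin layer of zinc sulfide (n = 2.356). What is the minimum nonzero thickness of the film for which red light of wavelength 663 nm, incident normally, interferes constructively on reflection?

70.4 nm

At the upper boundary (n = 1.0 to n = 2.356) the reflected ray undergoes a half-wave phase shift.
Ray reflecting at the bottom interface goes from n = 2.356 toward n = 1.548: no phase shift.
The two reflections differ by half a wavelength.
So the condition for constructive reflection is 2 n t = (m + ½) λ.
Minimum at m = 0: t = λ / (4 n) = 663 / (4 × 2.356) = 70.4 nm.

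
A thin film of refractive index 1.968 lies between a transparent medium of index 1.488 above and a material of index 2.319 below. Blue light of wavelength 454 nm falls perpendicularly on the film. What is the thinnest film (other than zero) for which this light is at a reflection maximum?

Ray reflecting at the top interface goes from n = 1.488 toward n = 1.968: a half-wave phase shift.
At the lower boundary (n = 1.968 to n = 2.319) the reflected ray undergoes a half-wave phase shift.
Zero or two π shifts → no net half-wave offset.
With no net inversion, constructive interference in reflection requires 2 n t = m λ.
Minimum nonzero at m = 1: t = λ / (2 n) = 454 / (2 × 1.968) = 115 nm.

115 nm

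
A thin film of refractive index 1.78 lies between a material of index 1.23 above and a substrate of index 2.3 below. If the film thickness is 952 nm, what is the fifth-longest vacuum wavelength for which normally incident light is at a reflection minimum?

753 nm

At the upper boundary (n = 1.23 to n = 1.78) the reflected ray undergoes a half-wave phase shift.
At the lower boundary (n = 1.78 to n = 2.3) the reflected ray undergoes a half-wave phase shift.
Net: no relative phase inversion (both shifts match).
With no net inversion, destructive interference in reflection requires 2 n t = (m + ½) λ.
λ = 2 n t / (m + ½). The fifth-longest wavelength is m = 4: λ = 2 × 1.78 × 952 / 4.50 = 753 nm.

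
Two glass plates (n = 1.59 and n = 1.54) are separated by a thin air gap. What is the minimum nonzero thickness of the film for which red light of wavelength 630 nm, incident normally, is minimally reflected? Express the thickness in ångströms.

3150 Å

Ray reflecting at the top interface goes from n = 1.59 toward n = 1.0: no phase shift.
Bottom surface (1.0 → 1.54): reflection off a higher-index medium gives a half-wave phase shift.
Net: one phase inversion between the two reflected rays.
So the condition for destructive reflection is 2 n t = m λ.
Minimum nonzero at m = 1: t = λ / (2 n) = 630 / (2 × 1.0) = 315 nm.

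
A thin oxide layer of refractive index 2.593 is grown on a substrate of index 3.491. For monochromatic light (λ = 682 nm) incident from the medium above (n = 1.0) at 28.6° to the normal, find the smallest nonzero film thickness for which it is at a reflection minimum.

At the upper boundary (n = 1.0 to n = 2.593) the reflected ray undergoes a half-wave phase shift.
At the lower boundary (n = 2.593 to n = 3.491) the reflected ray undergoes a half-wave phase shift.
Zero or two π shifts → no net half-wave offset.
For dark reflection here: 2 n t cos θ_r = (m + ½) λ.
Snell's law: 1.0 sin 28.6° = 2.593 sin θ_r → sin θ_r = 0.185, cos θ_r = 0.983.
Minimum at m = 0: t = λ / (4 n cos θ_r) = 682 / (4 × 2.593 × 0.983) = 66.9 nm.

66.9 nm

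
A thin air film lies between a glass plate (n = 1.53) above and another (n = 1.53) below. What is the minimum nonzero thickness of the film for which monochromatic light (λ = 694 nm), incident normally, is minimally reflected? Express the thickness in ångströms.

At the upper boundary (n = 1.53 to n = 1.0) the reflected ray undergoes no phase shift.
At the lower boundary (n = 1.0 to n = 1.53) the reflected ray undergoes a half-wave phase shift.
Exactly one π shift → a net half-wave offset.
So the condition for destructive reflection is 2 n t = m λ.
Minimum nonzero at m = 1: t = λ / (2 n) = 694 / (2 × 1.0) = 347 nm.

3470 Å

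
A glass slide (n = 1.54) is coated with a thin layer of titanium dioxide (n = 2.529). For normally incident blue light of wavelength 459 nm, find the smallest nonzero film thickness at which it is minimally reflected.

90.7 nm

Top surface (1.0 → 2.529): reflection off a higher-index medium gives a half-wave phase shift.
Bottom surface (2.529 → 1.54): reflection off a lower-index medium gives no phase shift.
Exactly one π shift → a net half-wave offset.
So the condition for destructive reflection is 2 n t = m λ.
Minimum nonzero at m = 1: t = λ / (2 n) = 459 / (2 × 2.529) = 90.7 nm.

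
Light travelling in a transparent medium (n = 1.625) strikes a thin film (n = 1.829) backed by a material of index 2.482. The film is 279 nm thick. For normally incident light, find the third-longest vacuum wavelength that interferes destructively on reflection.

408 nm

Top surface (1.625 → 1.829): reflection off a higher-index medium gives a half-wave phase shift.
At the lower boundary (n = 1.829 to n = 2.482) the reflected ray undergoes a half-wave phase shift.
Net: no relative phase inversion (both shifts match).
So the condition for destructive reflection is 2 n t = (m + ½) λ.
λ = 2 n t / (m + ½). The third-longest wavelength is m = 2: λ = 2 × 1.829 × 279 / 2.50 = 408 nm.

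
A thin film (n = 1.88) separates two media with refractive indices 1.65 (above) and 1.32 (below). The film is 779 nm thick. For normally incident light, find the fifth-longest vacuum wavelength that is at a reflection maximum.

Ray reflecting at the top interface goes from n = 1.65 toward n = 1.88: a half-wave phase shift.
Ray reflecting at the bottom interface goes from n = 1.88 toward n = 1.32: no phase shift.
Exactly one π shift → a net half-wave offset.
So the condition for constructive reflection is 2 n t = (m + ½) λ.
λ = 2 n t / (m + ½). The fifth-longest wavelength is m = 4: λ = 2 × 1.88 × 779 / 4.50 = 651 nm.

651 nm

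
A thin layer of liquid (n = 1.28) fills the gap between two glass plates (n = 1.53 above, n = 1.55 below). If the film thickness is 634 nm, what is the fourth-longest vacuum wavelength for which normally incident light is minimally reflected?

406 nm

At the upper boundary (n = 1.53 to n = 1.28) the reflected ray undergoes no phase shift.
At the lower boundary (n = 1.28 to n = 1.55) the reflected ray undergoes a half-wave phase shift.
Net: one phase inversion between the two reflected rays.
With one net inversion, destructive interference in reflection requires 2 n t = m λ.
λ = 2 n t / m. The fourth-longest wavelength is m = 4: λ = 2 × 1.28 × 634 / 4.00 = 406 nm.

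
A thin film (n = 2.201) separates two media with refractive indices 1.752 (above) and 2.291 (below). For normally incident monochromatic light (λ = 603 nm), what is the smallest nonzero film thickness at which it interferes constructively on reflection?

137 nm

Top surface (1.752 → 2.201): reflection off a higher-index medium gives a half-wave phase shift.
Bottom surface (2.201 → 2.291): reflection off a higher-index medium gives a half-wave phase shift.
The two reflections carry the same phase change, so no net offset.
For bright reflection here: 2 n t = m λ.
The smallest nonzero thickness corresponds to m = 1: t = m λ / (2 n) = 1.00 × 603 / (2 × 2.201) = 137 nm.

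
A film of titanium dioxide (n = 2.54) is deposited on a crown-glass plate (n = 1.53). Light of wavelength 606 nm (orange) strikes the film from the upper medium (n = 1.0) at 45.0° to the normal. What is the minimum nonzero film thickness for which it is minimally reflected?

124 nm

Top surface (1.0 → 2.54): reflection off a higher-index medium gives a half-wave phase shift.
At the lower boundary (n = 2.54 to n = 1.53) the reflected ray undergoes no phase shift.
Net: one phase inversion between the two reflected rays.
For dark reflection here: 2 n t cos θ_r = m λ.
Snell's law: 1.0 sin 45.0° = 2.54 sin θ_r → sin θ_r = 0.278, cos θ_r = 0.960.
Minimum nonzero at m = 1: t = λ / (2 n cos θ_r) = 606 / (2 × 2.54 × 0.960) = 124 nm.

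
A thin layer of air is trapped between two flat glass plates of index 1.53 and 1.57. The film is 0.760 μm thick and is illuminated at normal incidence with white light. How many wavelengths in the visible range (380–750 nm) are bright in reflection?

2

At the upper boundary (n = 1.53 to n = 1.0) the reflected ray undergoes no phase shift.
Ray reflecting at the bottom interface goes from n = 1.0 toward n = 1.57: a half-wave phase shift.
Exactly one π shift → a net half-wave offset.
So the condition for constructive reflection is 2 n t = (m + ½) λ.
λ = 2 n t / (m + ½) = 1520 / (m + ½) nm.
m=1: 1013 nm (IR); m=2: 608 nm (visible); m=3: 434 nm (visible); m=4: 338 nm (UV).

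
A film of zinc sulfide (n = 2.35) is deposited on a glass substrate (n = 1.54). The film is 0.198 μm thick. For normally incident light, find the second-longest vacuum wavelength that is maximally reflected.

620 nm

At the upper boundary (n = 1.0 to n = 2.35) the reflected ray undergoes a half-wave phase shift.
Bottom surface (2.35 → 1.54): reflection off a lower-index medium gives no phase shift.
Exactly one π shift → a net half-wave offset.
For maximum reflection here: 2 n t = (m + ½) λ.
λ = 2 n t / (m + ½). The second-longest wavelength is m = 1: λ = 2 × 2.35 × 198 / 1.50 = 620 nm.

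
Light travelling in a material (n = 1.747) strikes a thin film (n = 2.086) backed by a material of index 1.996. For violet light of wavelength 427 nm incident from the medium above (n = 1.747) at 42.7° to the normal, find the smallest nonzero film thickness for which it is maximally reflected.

62.2 nm

At the upper boundary (n = 1.747 to n = 2.086) the reflected ray undergoes a half-wave phase shift.
At the lower boundary (n = 2.086 to n = 1.996) the reflected ray undergoes no phase shift.
Net: one phase inversion between the two reflected rays.
With one net inversion, constructive interference in reflection requires 2 n t cos θ_r = (m + ½) λ.
Snell's law: 1.747 sin 42.7° = 2.086 sin θ_r → sin θ_r = 0.568, cos θ_r = 0.823.
Minimum at m = 0: t = λ / (4 n cos θ_r) = 427 / (4 × 2.086 × 0.823) = 62.2 nm.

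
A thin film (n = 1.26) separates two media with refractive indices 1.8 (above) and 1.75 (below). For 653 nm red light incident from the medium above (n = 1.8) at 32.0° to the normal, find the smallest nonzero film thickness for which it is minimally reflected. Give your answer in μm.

0.397 μm

Ray reflecting at the top interface goes from n = 1.8 toward n = 1.26: no phase shift.
Ray reflecting at the bottom interface goes from n = 1.26 toward n = 1.75: a half-wave phase shift.
The two reflections differ by half a wavelength.
For dark reflection here: 2 n t cos θ_r = m λ.
Snell's law: 1.8 sin 32.0° = 1.26 sin θ_r → sin θ_r = 0.757, cos θ_r = 0.653.
Minimum nonzero at m = 1: t = λ / (2 n cos θ_r) = 653 / (2 × 1.26 × 0.653) = 397 nm.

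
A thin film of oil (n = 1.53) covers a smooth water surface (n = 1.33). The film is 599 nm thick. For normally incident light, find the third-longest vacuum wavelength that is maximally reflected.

733 nm

Top surface (1.0 → 1.53): reflection off a higher-index medium gives a half-wave phase shift.
Bottom surface (1.53 → 1.33): reflection off a lower-index medium gives no phase shift.
Exactly one π shift → a net half-wave offset.
With one net inversion, constructive interference in reflection requires 2 n t = (m + ½) λ.
λ = 2 n t / (m + ½). The third-longest wavelength is m = 2: λ = 2 × 1.53 × 599 / 2.50 = 733 nm.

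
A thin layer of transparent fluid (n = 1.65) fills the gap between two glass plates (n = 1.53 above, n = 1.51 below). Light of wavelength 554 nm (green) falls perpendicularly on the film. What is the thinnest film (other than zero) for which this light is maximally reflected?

83.9 nm

Ray reflecting at the top interface goes from n = 1.53 toward n = 1.65: a half-wave phase shift.
At the lower boundary (n = 1.65 to n = 1.51) the reflected ray undergoes no phase shift.
The two reflections differ by half a wavelength.
So the condition for constructive reflection is 2 n t = (m + ½) λ.
Minimum at m = 0: t = λ / (4 n) = 554 / (4 × 1.65) = 83.9 nm.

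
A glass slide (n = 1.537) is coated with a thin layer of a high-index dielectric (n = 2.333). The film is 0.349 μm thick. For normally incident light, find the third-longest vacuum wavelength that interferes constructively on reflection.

Top surface (1.0 → 2.333): reflection off a higher-index medium gives a half-wave phase shift.
At the lower boundary (n = 2.333 to n = 1.537) the reflected ray undergoes no phase shift.
The two reflections differ by half a wavelength.
For strong reflection here: 2 n t = (m + ½) λ.
λ = 2 n t / (m + ½). The third-longest wavelength is m = 2: λ = 2 × 2.333 × 349 / 2.50 = 651 nm.

651 nm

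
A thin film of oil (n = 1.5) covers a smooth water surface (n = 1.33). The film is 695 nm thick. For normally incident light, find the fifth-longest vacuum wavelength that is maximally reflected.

At the upper boundary (n = 1.0 to n = 1.5) the reflected ray undergoes a half-wave phase shift.
Bottom surface (1.5 → 1.33): reflection off a lower-index medium gives no phase shift.
The two reflections differ by half a wavelength.
With one net inversion, constructive interference in reflection requires 2 n t = (m + ½) λ.
λ = 2 n t / (m + ½). The fifth-longest wavelength is m = 4: λ = 2 × 1.5 × 695 / 4.50 = 463 nm.

463 nm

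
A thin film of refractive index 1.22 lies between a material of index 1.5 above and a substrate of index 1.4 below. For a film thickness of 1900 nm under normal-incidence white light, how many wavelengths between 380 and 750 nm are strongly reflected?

6

Top surface (1.5 → 1.22): reflection off a lower-index medium gives no phase shift.
At the lower boundary (n = 1.22 to n = 1.4) the reflected ray undergoes a half-wave phase shift.
Net: one phase inversion between the two reflected rays.
So the condition for constructive reflection is 2 n t = (m + ½) λ.
λ = 2 n t / (m + ½) = 4636 / (m + ½) nm.
m=5: 843 nm (IR); m=6: 713 nm (visible); m=7: 618 nm (visible); m=8: 545 nm (visible); m=9: 488 nm (visible); m=10: 442 nm (visible); m=11: 403 nm (visible); m=12: 371 nm (UV).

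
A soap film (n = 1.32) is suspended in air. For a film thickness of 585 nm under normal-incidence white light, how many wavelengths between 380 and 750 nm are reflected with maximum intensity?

2

At the upper boundary (n = 1.0 to n = 1.32) the reflected ray undergoes a half-wave phase shift.
Ray reflecting at the bottom interface goes from n = 1.32 toward n = 1.0: no phase shift.
Net: one phase inversion between the two reflected rays.
So the condition for constructive reflection is 2 n t = (m + ½) λ.
λ = 2 n t / (m + ½) = 1544 / (m + ½) nm.
m=1: 1030 nm (IR); m=2: 618 nm (visible); m=3: 441 nm (visible); m=4: 343 nm (UV).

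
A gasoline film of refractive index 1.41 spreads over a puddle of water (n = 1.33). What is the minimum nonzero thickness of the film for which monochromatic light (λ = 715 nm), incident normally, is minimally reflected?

Top surface (1.0 → 1.41): reflection off a higher-index medium gives a half-wave phase shift.
At the lower boundary (n = 1.41 to n = 1.33) the reflected ray undergoes no phase shift.
Net: one phase inversion between the two reflected rays.
So the condition for destructive reflection is 2 n t = m λ.
Minimum nonzero at m = 1: t = λ / (2 n) = 715 / (2 × 1.41) = 254 nm.

254 nm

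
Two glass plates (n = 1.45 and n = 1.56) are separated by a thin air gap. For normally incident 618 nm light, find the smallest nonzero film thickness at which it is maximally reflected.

155 nm

Ray reflecting at the top interface goes from n = 1.45 toward n = 1.0: no phase shift.
Bottom surface (1.0 → 1.56): reflection off a higher-index medium gives a half-wave phase shift.
Exactly one π shift → a net half-wave offset.
So the condition for constructive reflection is 2 n t = (m + ½) λ.
Minimum at m = 0: t = λ / (4 n) = 618 / (4 × 1.0) = 155 nm.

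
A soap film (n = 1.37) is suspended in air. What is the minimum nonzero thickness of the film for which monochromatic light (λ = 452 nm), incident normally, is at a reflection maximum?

Top surface (1.0 → 1.37): reflection off a higher-index medium gives a half-wave phase shift.
Ray reflecting at the bottom interface goes from n = 1.37 toward n = 1.0: no phase shift.
Net: one phase inversion between the two reflected rays.
So the condition for constructive reflection is 2 n t = (m + ½) λ.
Minimum at m = 0: t = λ / (4 n) = 452 / (4 × 1.37) = 82.5 nm.

82.5 nm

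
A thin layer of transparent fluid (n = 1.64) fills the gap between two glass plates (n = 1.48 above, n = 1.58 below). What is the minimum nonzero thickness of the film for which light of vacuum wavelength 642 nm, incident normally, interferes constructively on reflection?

Top surface (1.48 → 1.64): reflection off a higher-index medium gives a half-wave phase shift.
Bottom surface (1.64 → 1.58): reflection off a lower-index medium gives no phase shift.
Exactly one π shift → a net half-wave offset.
With one net inversion, constructive interference in reflection requires 2 n t = (m + ½) λ.
Minimum at m = 0: t = λ / (4 n) = 642 / (4 × 1.64) = 97.9 nm.

97.9 nm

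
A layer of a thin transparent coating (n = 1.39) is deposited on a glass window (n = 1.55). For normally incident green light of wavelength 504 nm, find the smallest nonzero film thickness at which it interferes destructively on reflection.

At the upper boundary (n = 1.0 to n = 1.39) the reflected ray undergoes a half-wave phase shift.
Ray reflecting at the bottom interface goes from n = 1.39 toward n = 1.55: a half-wave phase shift.
Zero or two π shifts → no net half-wave offset.
For weak reflection here: 2 n t = (m + ½) λ.
Minimum at m = 0: t = λ / (4 n) = 504 / (4 × 1.39) = 90.6 nm.

90.6 nm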